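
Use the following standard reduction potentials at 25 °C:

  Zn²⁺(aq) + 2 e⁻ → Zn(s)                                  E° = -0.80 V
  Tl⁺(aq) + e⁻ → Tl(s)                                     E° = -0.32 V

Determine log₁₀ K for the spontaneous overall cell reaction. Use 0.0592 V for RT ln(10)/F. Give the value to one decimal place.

Cathode: Tl⁺/Tl; anode: Zn²⁺/Zn. E°cell = +0.48 V, n = 2.
log K = nE°cell / 0.0592 = (2)(+0.48) / 0.0592 = 16.2.

16.2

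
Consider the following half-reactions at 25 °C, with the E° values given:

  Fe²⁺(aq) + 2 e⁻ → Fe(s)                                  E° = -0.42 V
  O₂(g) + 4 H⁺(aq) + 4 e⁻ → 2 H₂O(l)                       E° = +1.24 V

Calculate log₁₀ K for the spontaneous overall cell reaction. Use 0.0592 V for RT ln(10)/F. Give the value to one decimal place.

112.2

Cathode: O₂/H₂O; anode: Fe²⁺/Fe. E°cell = +1.66 V, n = 4.
log K = nE°cell / 0.0592 = (4)(+1.66) / 0.0592 = 112.2.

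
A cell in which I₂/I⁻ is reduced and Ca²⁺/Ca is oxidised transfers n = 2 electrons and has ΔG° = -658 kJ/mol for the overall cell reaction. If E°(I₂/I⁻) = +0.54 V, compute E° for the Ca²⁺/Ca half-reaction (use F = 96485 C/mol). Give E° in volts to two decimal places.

E°cell = −ΔG°/(nF) = −(-658×10³)/((2)(96485)) = +3.410 V.
Since I₂/I⁻ is the cathode and Ca²⁺/Ca the anode, E°cell = E°(I₂/I⁻) − E°(Ca²⁺/Ca).
So E°(Ca²⁺/Ca) = E°(I₂/I⁻) − E°cell = (+0.54) − (+3.410) = -2.87 V.

-2.87 V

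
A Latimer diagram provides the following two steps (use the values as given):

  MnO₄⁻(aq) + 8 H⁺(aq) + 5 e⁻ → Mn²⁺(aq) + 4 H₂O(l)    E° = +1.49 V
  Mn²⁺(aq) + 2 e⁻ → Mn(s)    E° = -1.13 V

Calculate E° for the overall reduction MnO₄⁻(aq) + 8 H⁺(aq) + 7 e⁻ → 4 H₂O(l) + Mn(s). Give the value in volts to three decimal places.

Since ΔG° = −nFE° is additive over sequential reductions, n₃E°₃ = n₁E°₁ + n₂E°₂.
E°₃ = (5×+1.49 + 2×-1.13) / 7 = (+5.190) / 7 = +0.741 V.
Simply averaging or adding the two E° values would be wrong; the electron-weighted sum is required.

+0.741 V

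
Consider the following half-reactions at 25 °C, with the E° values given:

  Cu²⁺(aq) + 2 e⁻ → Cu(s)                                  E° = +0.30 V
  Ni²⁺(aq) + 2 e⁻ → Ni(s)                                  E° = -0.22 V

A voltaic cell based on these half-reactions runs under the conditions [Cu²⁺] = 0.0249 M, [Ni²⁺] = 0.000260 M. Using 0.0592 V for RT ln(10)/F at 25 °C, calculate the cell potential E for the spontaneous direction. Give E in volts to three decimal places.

+0.579 V

Cu²⁺/Cu is the cathode (higher E°), Ni²⁺/Ni the anode: E°cell = +0.30 − (-0.22) = +0.52 V, n = 2.
Overall: Cu²⁺(aq) + Ni(s) → Cu(s) + Ni²⁺(aq)
Q = [Ni²⁺] / ([Cu²⁺]); log Q = -1.981.
E = E° − (0.0592/n) log Q = +0.52 − (0.0592/2)(-1.981) = +0.579 V.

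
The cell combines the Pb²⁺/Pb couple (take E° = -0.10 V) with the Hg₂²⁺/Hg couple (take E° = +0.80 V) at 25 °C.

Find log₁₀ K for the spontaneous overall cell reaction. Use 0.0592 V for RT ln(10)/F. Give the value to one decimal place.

Cathode: Hg₂²⁺/Hg; anode: Pb²⁺/Pb. E°cell = +0.90 V, n = 2.
log K = nE°cell / 0.0592 = (2)(+0.90) / 0.0592 = 30.4.

30.4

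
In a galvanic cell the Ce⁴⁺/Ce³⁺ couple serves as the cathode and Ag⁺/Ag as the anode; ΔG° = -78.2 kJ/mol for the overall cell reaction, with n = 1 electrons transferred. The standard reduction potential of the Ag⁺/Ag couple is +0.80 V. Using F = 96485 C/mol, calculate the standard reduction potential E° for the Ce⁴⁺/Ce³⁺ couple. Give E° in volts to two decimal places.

E°cell = −ΔG°/(nF) = −(-78.2×10³)/((1)(96485)) = +0.810 V.
Since Ce⁴⁺/Ce³⁺ is the cathode and Ag⁺/Ag the anode, E°cell = E°(Ce⁴⁺/Ce³⁺) − E°(Ag⁺/Ag).
So E°(Ce⁴⁺/Ce³⁺) = E°cell + E°(Ag⁺/Ag) = +0.810 + (+0.80) = +1.61 V.

+1.61 V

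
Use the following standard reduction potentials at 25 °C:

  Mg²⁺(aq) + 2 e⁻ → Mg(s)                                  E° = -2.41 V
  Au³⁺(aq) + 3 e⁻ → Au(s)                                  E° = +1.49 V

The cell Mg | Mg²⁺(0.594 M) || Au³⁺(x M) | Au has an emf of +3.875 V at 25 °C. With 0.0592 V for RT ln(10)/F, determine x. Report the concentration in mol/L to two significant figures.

Au³⁺/Au is the cathode, Mg²⁺/Mg the anode: E°cell = +3.90 V, n = 6.
Overall reaction: 2 Au³⁺(aq) + 3 Mg(s) → 2 Au(s) + 3 Mg²⁺(aq); Q = [Mg²⁺]^3/[Au³⁺]^2.
From E = E° − (0.0592/n) log Q: log Q = (E° − E)·n/0.0592 = (+3.90 − (+3.875))·6/0.0592 = 2.5338.
So 2·log[Au³⁺] = 3·log(0.594) − log Q = -0.6786 − (2.5338) = -3.2124; log[Au³⁺] = -3.2124 / 2 = -1.6062; [Au³⁺] = 10^(-1.6062) ≈ 0.025 M.

0.025 M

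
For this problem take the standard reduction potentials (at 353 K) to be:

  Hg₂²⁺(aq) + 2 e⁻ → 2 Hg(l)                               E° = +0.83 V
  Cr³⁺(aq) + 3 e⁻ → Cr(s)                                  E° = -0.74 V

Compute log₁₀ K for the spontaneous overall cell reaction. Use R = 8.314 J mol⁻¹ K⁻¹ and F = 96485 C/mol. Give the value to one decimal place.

134.5

Cathode: Hg₂²⁺/Hg; anode: Cr³⁺/Cr. E°cell = (+0.83) − (-0.74) = +1.57 V, with n = 6.
ΔG° = −nFE° = −RT ln K, so ln K = nFE°/(RT) = (6)(96485)(+1.57) / ((8.314)(353)) = 309.689.
log₁₀ K = 309.689 / ln 10 = 134.5.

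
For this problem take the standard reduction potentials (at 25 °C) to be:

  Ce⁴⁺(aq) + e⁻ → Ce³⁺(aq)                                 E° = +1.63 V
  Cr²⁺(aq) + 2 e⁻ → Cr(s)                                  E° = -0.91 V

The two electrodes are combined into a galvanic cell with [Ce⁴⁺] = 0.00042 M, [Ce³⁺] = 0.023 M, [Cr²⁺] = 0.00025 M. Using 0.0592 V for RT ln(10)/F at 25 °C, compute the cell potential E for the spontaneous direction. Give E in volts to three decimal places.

Ce⁴⁺/Ce³⁺ is the cathode (higher E°), Cr²⁺/Cr the anode: E°cell = +1.63 − (-0.91) = +2.54 V, n = 2.
Overall: 2 Ce⁴⁺(aq) + Cr(s) → 2 Ce³⁺(aq) + Cr²⁺(aq)
Q = [Ce³⁺]^2·[Cr²⁺] / ([Ce⁴⁺]^2); log Q = -0.125.
E = E° − (0.0592/n) log Q = +2.54 − (0.0592/2)(-0.125) = +2.544 V.

+2.544 V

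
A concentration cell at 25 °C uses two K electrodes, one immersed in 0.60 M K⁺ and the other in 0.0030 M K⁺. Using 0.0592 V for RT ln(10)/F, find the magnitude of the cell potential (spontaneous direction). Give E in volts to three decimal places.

For a concentration cell E°cell = 0. The 0.60 M side is the cathode (reduction is favoured where [K⁺] is higher).
With n = 1, E = −(0.0592/1) log([K⁺]ₐₙ/[K⁺]꜀ₐₜ) = −(0.0592/1) log(0.003/0.6) = −(0.0592/1)(-2.301) = +0.136 V.

+0.136 V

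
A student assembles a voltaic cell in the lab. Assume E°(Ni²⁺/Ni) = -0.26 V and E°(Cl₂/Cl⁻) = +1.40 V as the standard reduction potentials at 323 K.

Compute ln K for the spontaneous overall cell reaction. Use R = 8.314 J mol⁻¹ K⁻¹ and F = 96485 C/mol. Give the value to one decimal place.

119.3

Cathode: Cl₂/Cl⁻; anode: Ni²⁺/Ni. E°cell = (+1.40) − (-0.26) = +1.66 V, with n = 2.
ΔG° = −nFE° = −RT ln K, so ln K = nFE°/(RT) = (2)(96485)(+1.66) / ((8.314)(323)) = 119.285.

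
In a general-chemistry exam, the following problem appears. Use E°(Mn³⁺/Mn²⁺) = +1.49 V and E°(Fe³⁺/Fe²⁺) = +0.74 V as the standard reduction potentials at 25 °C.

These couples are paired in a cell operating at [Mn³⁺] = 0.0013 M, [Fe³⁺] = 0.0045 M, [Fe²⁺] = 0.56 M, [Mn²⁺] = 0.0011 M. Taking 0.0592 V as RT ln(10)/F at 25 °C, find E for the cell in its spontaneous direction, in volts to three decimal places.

+0.878 V

Mn³⁺/Mn²⁺ is the cathode (higher E°), Fe³⁺/Fe²⁺ the anode: E°cell = +1.49 − (+0.74) = +0.75 V, n = 1.
Overall: Mn³⁺(aq) + Fe²⁺(aq) → Mn²⁺(aq) + Fe³⁺(aq)
Q = [Mn²⁺]·[Fe³⁺] / ([Mn³⁺]·[Fe²⁺]); log Q = -2.168.
E = E° − (0.0592/n) log Q = +0.75 − (0.0592/1)(-2.168) = +0.878 V.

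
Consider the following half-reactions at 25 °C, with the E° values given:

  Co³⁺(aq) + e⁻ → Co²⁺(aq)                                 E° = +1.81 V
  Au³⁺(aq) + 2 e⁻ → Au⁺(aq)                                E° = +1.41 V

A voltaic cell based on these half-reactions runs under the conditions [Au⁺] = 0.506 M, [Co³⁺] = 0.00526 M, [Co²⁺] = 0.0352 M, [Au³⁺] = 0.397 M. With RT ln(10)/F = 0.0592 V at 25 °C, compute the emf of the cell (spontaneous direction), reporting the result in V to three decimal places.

Co³⁺/Co²⁺ is the cathode (higher E°), Au³⁺/Au⁺ the anode: E°cell = +1.81 − (+1.41) = +0.40 V, n = 2.
Overall: 2 Co³⁺(aq) + Au⁺(aq) → 2 Co²⁺(aq) + Au³⁺(aq)
Q = [Co²⁺]^2·[Au³⁺] / ([Co³⁺]^2·[Au⁺]); log Q = 1.546.
E = E° − (0.0592/n) log Q = +0.40 − (0.0592/2)(1.546) = +0.354 V.

+0.354 V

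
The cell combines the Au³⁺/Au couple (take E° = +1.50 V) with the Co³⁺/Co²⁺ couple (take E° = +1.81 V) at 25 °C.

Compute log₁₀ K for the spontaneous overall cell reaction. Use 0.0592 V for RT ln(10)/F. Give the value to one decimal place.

Cathode: Co³⁺/Co²⁺; anode: Au³⁺/Au. E°cell = +0.31 V, n = 3.
log K = nE°cell / 0.0592 = (3)(+0.31) / 0.0592 = 15.7.

15.7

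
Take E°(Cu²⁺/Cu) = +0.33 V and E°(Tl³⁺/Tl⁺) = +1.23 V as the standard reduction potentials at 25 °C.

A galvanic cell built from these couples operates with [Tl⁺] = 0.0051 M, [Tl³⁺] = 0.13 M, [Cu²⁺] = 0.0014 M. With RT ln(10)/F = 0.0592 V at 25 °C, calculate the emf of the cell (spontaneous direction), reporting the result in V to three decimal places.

Tl³⁺/Tl⁺ is the cathode (higher E°), Cu²⁺/Cu the anode: E°cell = +1.23 − (+0.33) = +0.90 V, n = 2.
Overall: Tl³⁺(aq) + Cu(s) → Tl⁺(aq) + Cu²⁺(aq)
Q = [Tl⁺]·[Cu²⁺] / ([Tl³⁺]); log Q = -4.260.
E = E° − (0.0592/n) log Q = +0.90 − (0.0592/2)(-4.260) = +1.026 V.

+1.026 V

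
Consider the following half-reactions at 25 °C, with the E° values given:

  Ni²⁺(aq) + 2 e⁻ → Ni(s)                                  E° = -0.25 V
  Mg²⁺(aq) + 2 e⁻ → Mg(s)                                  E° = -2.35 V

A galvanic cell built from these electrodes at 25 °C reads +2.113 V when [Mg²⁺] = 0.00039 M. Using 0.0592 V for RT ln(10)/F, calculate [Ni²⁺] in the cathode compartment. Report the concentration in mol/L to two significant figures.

Ni²⁺/Ni is the cathode, Mg²⁺/Mg the anode: E°cell = +2.10 V, n = 2.
Overall reaction: Ni²⁺(aq) + Mg(s) → Ni(s) + Mg²⁺(aq); Q = [Mg²⁺]^1/[Ni²⁺]^1.
From E = E° − (0.0592/n) log Q: log Q = (E° − E)·n/0.0592 = (+2.10 − (+2.113))·2/0.0592 = -0.4392.
So 1·log[Ni²⁺] = 1·log(0.00039) − log Q = -3.4089 − (-0.4392) = -2.9697; [Ni²⁺] = 10^(-2.9697) ≈ 0.0011 M.

0.0011 M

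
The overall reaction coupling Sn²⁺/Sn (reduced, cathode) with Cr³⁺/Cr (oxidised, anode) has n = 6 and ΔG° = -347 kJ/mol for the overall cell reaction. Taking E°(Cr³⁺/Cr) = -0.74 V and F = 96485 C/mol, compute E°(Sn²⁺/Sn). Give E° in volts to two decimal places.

-0.14 V

E°cell = −ΔG°/(nF) = −(-347×10³)/((6)(96485)) = +0.599 V.
Since Sn²⁺/Sn is the cathode and Cr³⁺/Cr the anode, E°cell = E°(Sn²⁺/Sn) − E°(Cr³⁺/Cr).
So E°(Sn²⁺/Sn) = E°cell + E°(Cr³⁺/Cr) = +0.599 + (-0.74) = -0.14 V.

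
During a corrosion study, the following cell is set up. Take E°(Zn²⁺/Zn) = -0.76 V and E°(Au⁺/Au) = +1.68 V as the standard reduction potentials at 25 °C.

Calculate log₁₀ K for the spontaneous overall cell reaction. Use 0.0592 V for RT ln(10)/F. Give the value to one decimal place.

Cathode: Au⁺/Au; anode: Zn²⁺/Zn. E°cell = +2.44 V, n = 2.
log K = nE°cell / 0.0592 = (2)(+2.44) / 0.0592 = 82.4.

82.4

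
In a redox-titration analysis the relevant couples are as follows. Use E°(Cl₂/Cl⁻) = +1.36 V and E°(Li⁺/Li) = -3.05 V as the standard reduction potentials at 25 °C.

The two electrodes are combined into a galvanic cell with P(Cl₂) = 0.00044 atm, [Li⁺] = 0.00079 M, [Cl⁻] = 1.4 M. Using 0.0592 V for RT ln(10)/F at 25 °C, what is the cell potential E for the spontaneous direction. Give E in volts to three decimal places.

+4.486 V

Cl₂/Cl⁻ is the cathode (higher E°), Li⁺/Li the anode: E°cell = +1.36 − (-3.05) = +4.41 V, n = 2.
Overall: Cl₂(g) + 2 Li(s) → 2 Cl⁻(aq) + 2 Li⁺(aq)
Q = [Cl⁻]^2·[Li⁺]^2 / (P(Cl₂)); log Q = -2.556.
E = E° − (0.0592/n) log Q = +4.41 − (0.0592/2)(-2.556) = +4.486 V.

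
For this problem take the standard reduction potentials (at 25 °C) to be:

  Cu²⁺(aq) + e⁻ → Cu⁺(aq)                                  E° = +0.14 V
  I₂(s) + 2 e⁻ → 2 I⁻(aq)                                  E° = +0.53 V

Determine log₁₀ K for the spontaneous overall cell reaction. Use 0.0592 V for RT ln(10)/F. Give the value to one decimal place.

Cathode: I₂/I⁻; anode: Cu²⁺/Cu⁺. E°cell = +0.39 V, n = 2.
log K = nE°cell / 0.0592 = (2)(+0.39) / 0.0592 = 13.2.

13.2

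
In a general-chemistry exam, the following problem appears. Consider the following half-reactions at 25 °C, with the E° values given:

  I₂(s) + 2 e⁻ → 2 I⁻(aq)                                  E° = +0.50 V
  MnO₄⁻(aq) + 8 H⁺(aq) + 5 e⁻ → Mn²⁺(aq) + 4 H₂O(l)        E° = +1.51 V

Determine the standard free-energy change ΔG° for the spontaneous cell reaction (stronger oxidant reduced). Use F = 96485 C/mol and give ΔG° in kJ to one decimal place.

MnO₄⁻/Mn²⁺ (E° = +1.51 V) is the cathode; I₂/I⁻ (E° = +0.50 V) is the anode, so E°cell = +1.01 V.
Balancing electrons gives n = 10 (lcm of 5 and 2).
ΔG° = −nFE° = −(10)(96485)(+1.01) = -974,498 J = -974.5 kJ.

-974.5 kJ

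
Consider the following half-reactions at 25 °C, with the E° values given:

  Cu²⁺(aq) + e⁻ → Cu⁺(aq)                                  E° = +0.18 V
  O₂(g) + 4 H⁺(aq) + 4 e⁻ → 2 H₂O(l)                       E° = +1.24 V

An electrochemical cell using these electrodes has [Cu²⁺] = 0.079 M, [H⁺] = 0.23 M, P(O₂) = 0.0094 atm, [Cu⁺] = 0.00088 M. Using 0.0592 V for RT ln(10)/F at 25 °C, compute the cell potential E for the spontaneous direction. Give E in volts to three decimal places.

+0.877 V

O₂/H₂O is the cathode (higher E°), Cu²⁺/Cu⁺ the anode: E°cell = +1.24 − (+0.18) = +1.06 V, n = 4.
Overall: O₂(g) + 4 H⁺(aq) + 4 Cu⁺(aq) → 2 H₂O(l) + 4 Cu²⁺(aq)
Q = [Cu²⁺]^4 / (P(O₂)·[H⁺]^4·[Cu⁺]^4); log Q = 12.393.
E = E° − (0.0592/n) log Q = +1.06 − (0.0592/4)(12.393) = +0.877 V.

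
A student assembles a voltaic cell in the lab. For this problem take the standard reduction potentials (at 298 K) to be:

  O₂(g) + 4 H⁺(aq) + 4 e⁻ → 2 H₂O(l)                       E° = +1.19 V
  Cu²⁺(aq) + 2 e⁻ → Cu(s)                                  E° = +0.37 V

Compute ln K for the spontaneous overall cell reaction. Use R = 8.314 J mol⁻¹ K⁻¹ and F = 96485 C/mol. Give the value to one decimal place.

Cathode: O₂/H₂O; anode: Cu²⁺/Cu. E°cell = (+1.19) − (+0.37) = +0.82 V, with n = 4.
ΔG° = −nFE° = −RT ln K, so ln K = nFE°/(RT) = (4)(96485)(+0.82) / ((8.314)(298)) = 127.734.

127.7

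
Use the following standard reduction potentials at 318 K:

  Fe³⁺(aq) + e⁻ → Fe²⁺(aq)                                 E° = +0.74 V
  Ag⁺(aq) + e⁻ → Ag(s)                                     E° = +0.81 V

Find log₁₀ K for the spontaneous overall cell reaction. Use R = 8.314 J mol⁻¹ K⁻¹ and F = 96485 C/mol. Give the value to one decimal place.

Cathode: Ag⁺/Ag; anode: Fe³⁺/Fe²⁺. E°cell = (+0.81) − (+0.74) = +0.07 V, with n = 1.
ΔG° = −nFE° = −RT ln K, so ln K = nFE°/(RT) = (1)(96485)(+0.07) / ((8.314)(318)) = 2.555.
log₁₀ K = 2.555 / ln 10 = 1.1.

1.1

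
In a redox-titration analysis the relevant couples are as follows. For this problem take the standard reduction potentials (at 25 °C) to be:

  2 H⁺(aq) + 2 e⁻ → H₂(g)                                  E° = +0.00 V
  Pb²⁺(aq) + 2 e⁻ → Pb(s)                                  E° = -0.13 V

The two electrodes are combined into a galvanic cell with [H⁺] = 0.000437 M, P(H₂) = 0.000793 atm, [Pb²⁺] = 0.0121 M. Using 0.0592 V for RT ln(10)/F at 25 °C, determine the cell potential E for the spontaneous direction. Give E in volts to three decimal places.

H⁺/H₂ is the cathode (higher E°), Pb²⁺/Pb the anode: E°cell = +0.00 − (-0.13) = +0.13 V, n = 2.
Overall: 2 H⁺(aq) + Pb(s) → H₂(g) + Pb²⁺(aq)
Q = P(H₂)·[Pb²⁺] / ([H⁺]^2); log Q = 1.701.
E = E° − (0.0592/n) log Q = +0.13 − (0.0592/2)(1.701) = +0.080 V.

+0.080 V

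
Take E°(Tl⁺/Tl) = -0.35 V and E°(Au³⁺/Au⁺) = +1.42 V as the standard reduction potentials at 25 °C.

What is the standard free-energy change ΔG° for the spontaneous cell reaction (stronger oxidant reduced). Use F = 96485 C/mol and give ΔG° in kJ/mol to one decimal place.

Au³⁺/Au⁺ (E° = +1.42 V) is the cathode; Tl⁺/Tl (E° = -0.35 V) is the anode, so E°cell = +1.77 V.
Balancing electrons gives n = 2 (lcm of 2 and 1).
ΔG° = −nFE° = −(2)(96485)(+1.77) = -341,557 J = -341.6 kJ/mol.

-341.6 kJ/mol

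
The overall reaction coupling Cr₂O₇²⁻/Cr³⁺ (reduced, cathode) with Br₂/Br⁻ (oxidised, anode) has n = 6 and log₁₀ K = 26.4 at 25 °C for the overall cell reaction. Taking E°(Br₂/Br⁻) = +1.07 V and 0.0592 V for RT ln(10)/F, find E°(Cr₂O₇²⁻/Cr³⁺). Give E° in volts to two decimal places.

+1.33 V

E°cell = (0.0592/n)·log K = (0.0592/6)(26.4) = +0.260 V.
Since Cr₂O₇²⁻/Cr³⁺ is the cathode and Br₂/Br⁻ the anode, E°cell = E°(Cr₂O₇²⁻/Cr³⁺) − E°(Br₂/Br⁻).
So E°(Cr₂O₇²⁻/Cr³⁺) = E°cell + E°(Br₂/Br⁻) = +0.260 + (+1.07) = +1.33 V.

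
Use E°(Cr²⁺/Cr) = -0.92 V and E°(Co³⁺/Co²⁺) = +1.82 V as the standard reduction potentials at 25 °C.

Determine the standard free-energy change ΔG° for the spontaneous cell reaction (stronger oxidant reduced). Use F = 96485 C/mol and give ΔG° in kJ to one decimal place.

Co³⁺/Co²⁺ (E° = +1.82 V) is the cathode; Cr²⁺/Cr (E° = -0.92 V) is the anode, so E°cell = +2.74 V.
Balancing electrons gives n = 2 (lcm of 1 and 2).
ΔG° = −nFE° = −(2)(96485)(+2.74) = -528,738 J = -528.7 kJ.

-528.7 kJ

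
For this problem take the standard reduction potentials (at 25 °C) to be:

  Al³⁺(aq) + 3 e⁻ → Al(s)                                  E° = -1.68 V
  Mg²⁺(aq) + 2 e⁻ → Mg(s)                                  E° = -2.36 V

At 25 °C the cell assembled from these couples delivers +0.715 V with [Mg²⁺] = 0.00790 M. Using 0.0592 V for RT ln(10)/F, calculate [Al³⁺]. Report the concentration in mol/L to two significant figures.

Al³⁺/Al is the cathode, Mg²⁺/Mg the anode: E°cell = +0.68 V, n = 6.
Overall reaction: 2 Al³⁺(aq) + 3 Mg(s) → 2 Al(s) + 3 Mg²⁺(aq); Q = [Mg²⁺]^3/[Al³⁺]^2.
From E = E° − (0.0592/n) log Q: log Q = (E° − E)·n/0.0592 = (+0.68 − (+0.715))·6/0.0592 = -3.5473.
So 2·log[Al³⁺] = 3·log(0.0079) − log Q = -6.3071 − (-3.5473) = -2.7598; log[Al³⁺] = -2.7598 / 2 = -1.3799; [Al³⁺] = 10^(-1.3799) ≈ 0.042 M.

0.042 M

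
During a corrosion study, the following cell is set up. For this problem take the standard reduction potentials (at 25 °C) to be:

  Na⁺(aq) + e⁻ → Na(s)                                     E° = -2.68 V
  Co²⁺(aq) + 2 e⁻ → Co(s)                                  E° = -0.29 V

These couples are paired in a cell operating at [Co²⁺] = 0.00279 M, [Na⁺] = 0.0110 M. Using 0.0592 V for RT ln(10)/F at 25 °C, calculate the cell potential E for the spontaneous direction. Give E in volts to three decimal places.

+2.430 V

Co²⁺/Co is the cathode (higher E°), Na⁺/Na the anode: E°cell = -0.29 − (-2.68) = +2.39 V, n = 2.
Overall: Co²⁺(aq) + 2 Na(s) → Co(s) + 2 Na⁺(aq)
Q = [Na⁺]^2 / ([Co²⁺]); log Q = -1.363.
E = E° − (0.0592/n) log Q = +2.39 − (0.0592/2)(-1.363) = +2.430 V.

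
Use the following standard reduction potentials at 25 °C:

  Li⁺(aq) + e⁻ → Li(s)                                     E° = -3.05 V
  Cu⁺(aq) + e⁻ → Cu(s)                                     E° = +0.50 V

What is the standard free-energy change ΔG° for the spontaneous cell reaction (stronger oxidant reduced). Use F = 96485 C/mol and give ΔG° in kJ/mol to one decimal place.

-342.5 kJ/mol

Cu⁺/Cu (E° = +0.50 V) is the cathode; Li⁺/Li (E° = -3.05 V) is the anode, so E°cell = +3.55 V.
Balancing electrons gives n = 1 (lcm of 1 and 1).
ΔG° = −nFE° = −(1)(96485)(+3.55) = -342,522 J = -342.5 kJ/mol.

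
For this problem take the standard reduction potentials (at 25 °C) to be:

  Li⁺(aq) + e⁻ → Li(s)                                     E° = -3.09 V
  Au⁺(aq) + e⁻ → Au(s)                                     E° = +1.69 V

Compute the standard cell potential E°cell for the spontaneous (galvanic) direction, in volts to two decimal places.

+4.78 V

The Au⁺/Au couple has the higher reduction potential, so it is the cathode; Li⁺/Li is oxidised at the anode.
E°cell = E°(cathode) − E°(anode) = (+1.69) − (-3.09) = +4.78 V.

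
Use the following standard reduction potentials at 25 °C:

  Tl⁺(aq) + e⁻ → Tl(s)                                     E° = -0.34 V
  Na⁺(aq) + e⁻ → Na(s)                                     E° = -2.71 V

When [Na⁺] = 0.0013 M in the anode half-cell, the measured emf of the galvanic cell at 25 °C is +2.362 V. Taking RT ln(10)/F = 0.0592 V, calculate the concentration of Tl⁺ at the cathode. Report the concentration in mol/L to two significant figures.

0.00095 M

Tl⁺/Tl is the cathode, Na⁺/Na the anode: E°cell = +2.37 V, n = 1.
Overall reaction: Tl⁺(aq) + Na(s) → Tl(s) + Na⁺(aq); Q = [Na⁺]^1/[Tl⁺]^1.
From E = E° − (0.0592/n) log Q: log Q = (E° − E)·n/0.0592 = (+2.37 − (+2.362))·1/0.0592 = 0.1351.
So 1·log[Tl⁺] = 1·log(0.0013) − log Q = -2.8861 − (0.1351) = -3.0212; [Tl⁺] = 10^(-3.0212) ≈ 0.00095 M.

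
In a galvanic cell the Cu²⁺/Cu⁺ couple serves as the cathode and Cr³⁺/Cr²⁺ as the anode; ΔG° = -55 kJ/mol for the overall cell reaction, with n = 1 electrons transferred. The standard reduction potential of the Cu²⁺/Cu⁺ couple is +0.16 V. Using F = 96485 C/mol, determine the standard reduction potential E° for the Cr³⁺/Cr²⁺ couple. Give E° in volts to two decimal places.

E°cell = −ΔG°/(nF) = −(-55×10³)/((1)(96485)) = +0.570 V.
Since Cu²⁺/Cu⁺ is the cathode and Cr³⁺/Cr²⁺ the anode, E°cell = E°(Cu²⁺/Cu⁺) − E°(Cr³⁺/Cr²⁺).
So E°(Cr³⁺/Cr²⁺) = E°(Cu²⁺/Cu⁺) − E°cell = (+0.16) − (+0.570) = -0.41 V.

-0.41 V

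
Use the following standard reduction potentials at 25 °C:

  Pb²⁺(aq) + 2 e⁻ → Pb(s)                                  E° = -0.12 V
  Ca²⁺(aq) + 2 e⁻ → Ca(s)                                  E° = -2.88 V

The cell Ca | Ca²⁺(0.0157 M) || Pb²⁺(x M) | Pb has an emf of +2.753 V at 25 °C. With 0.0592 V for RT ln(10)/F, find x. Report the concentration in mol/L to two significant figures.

Pb²⁺/Pb is the cathode, Ca²⁺/Ca the anode: E°cell = +2.76 V, n = 2.
Overall reaction: Pb²⁺(aq) + Ca(s) → Pb(s) + Ca²⁺(aq); Q = [Ca²⁺]^1/[Pb²⁺]^1.
From E = E° − (0.0592/n) log Q: log Q = (E° − E)·n/0.0592 = (+2.76 − (+2.753))·2/0.0592 = 0.2365.
So 1·log[Pb²⁺] = 1·log(0.0157) − log Q = -1.8041 − (0.2365) = -2.0406; [Pb²⁺] = 10^(-2.0406) ≈ 0.0091 M.

0.0091 M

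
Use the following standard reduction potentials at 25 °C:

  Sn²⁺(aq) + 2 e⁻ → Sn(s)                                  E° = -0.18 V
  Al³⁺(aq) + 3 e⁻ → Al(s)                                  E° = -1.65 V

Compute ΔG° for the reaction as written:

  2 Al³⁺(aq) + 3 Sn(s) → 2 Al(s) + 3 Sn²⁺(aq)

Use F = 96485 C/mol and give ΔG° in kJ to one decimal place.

As written, Al³⁺/Al is reduced (cathode) and Sn²⁺/Sn is oxidised (anode), so E°cell = (-1.65) − (-0.18) = -1.47 V.
Balancing electrons gives n = 6.
ΔG° = −nFE° = −(6)(96485)(-1.47) = 850,998 J = +851.0 kJ.

+851.0 kJ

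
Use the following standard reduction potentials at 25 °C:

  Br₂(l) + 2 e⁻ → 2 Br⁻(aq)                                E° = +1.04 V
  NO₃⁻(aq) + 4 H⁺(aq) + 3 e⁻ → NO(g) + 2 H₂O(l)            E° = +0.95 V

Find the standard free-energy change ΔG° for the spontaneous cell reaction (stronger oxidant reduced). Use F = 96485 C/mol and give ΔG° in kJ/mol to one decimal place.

Br₂/Br⁻ (E° = +1.04 V) is the cathode; NO₃⁻/NO (E° = +0.95 V) is the anode, so E°cell = +0.09 V.
Balancing electrons gives n = 6 (lcm of 2 and 3).
ΔG° = −nFE° = −(6)(96485)(+0.09) = -52,102 J = -52.1 kJ/mol.

-52.1 kJ/mol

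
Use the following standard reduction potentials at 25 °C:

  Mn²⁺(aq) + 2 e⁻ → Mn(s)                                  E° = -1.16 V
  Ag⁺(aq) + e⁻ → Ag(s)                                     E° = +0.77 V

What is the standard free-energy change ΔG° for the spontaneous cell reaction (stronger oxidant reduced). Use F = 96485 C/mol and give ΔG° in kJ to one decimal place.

Ag⁺/Ag (E° = +0.77 V) is the cathode; Mn²⁺/Mn (E° = -1.16 V) is the anode, so E°cell = +1.93 V.
Balancing electrons gives n = 2 (lcm of 1 and 2).
ΔG° = −nFE° = −(2)(96485)(+1.93) = -372,432 J = -372.4 kJ.

-372.4 kJ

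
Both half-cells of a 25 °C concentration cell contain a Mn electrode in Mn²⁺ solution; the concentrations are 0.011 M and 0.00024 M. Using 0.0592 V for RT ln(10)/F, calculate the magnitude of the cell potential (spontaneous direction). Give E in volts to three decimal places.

For a concentration cell E°cell = 0. The 0.011 M side is the cathode (reduction is favoured where [Mn²⁺] is higher).
With n = 2, E = −(0.0592/2) log([Mn²⁺]ₐₙ/[Mn²⁺]꜀ₐₜ) = −(0.0592/2) log(0.00024/0.011) = −(0.0592/2)(-1.661) = +0.049 V.

+0.049 V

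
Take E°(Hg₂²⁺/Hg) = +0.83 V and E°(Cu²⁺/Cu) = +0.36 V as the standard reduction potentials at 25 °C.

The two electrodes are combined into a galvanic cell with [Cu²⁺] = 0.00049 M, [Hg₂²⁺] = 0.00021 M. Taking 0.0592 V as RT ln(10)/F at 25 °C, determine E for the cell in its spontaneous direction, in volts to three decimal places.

+0.459 V

Hg₂²⁺/Hg is the cathode (higher E°), Cu²⁺/Cu the anode: E°cell = +0.83 − (+0.36) = +0.47 V, n = 2.
Overall: Hg₂²⁺(aq) + Cu(s) → 2 Hg(l) + Cu²⁺(aq)
Q = [Cu²⁺] / ([Hg₂²⁺]); log Q = 0.368.
E = E° − (0.0592/n) log Q = +0.47 − (0.0592/2)(0.368) = +0.459 V.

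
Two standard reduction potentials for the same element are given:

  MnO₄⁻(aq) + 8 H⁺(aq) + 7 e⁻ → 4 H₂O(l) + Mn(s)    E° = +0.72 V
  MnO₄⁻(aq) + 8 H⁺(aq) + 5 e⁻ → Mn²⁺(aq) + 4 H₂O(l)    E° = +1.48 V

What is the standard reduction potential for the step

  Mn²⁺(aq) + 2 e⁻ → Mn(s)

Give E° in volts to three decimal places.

-1.180 V

Sequential free energies add, so n₃E°₃ = n₁E°₁ + n₂E°₂.
With n₃ = 7, and the known step contributing 5×(+1.48) V, the unknown satisfies 2·E° = 7×(+0.72) − 5×(+1.48) = -2.360.
E° = -2.360 / 2 = -1.180 V.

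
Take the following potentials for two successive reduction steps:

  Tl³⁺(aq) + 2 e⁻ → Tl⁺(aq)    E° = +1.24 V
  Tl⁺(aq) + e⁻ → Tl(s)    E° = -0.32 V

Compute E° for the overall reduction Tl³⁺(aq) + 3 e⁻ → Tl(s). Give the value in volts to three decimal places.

+0.720 V

Adding the free-energy changes (−nFE°) of the two steps gives −n₃FE°₃ = −n₁FE°₁ − n₂FE°₂.
E°₃ = (2×+1.24 + 1×-0.32) / 3 = (+2.160) / 3 = +0.720 V.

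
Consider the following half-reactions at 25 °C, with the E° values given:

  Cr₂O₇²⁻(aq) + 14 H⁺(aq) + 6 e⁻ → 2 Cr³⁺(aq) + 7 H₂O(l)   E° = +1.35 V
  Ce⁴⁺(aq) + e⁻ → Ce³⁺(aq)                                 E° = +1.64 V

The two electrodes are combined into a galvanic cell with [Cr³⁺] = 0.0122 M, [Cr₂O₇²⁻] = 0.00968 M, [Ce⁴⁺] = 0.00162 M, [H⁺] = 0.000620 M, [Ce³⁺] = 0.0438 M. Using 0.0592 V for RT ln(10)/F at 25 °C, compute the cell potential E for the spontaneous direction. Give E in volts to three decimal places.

Ce⁴⁺/Ce³⁺ is the cathode (higher E°), Cr₂O₇²⁻/Cr³⁺ the anode: E°cell = +1.64 − (+1.35) = +0.29 V, n = 6.
Overall: 6 Ce⁴⁺(aq) + 2 Cr³⁺(aq) + 7 H₂O(l) → 6 Ce³⁺(aq) + Cr₂O₇²⁻(aq) + 14 H⁺(aq)
Q = [Ce³⁺]^6·[Cr₂O₇²⁻]·[H⁺]^14 / ([Ce⁴⁺]^6·[Cr³⁺]^2); log Q = -34.502.
E = E° − (0.0592/n) log Q = +0.29 − (0.0592/6)(-34.502) = +0.630 V.

+0.630 V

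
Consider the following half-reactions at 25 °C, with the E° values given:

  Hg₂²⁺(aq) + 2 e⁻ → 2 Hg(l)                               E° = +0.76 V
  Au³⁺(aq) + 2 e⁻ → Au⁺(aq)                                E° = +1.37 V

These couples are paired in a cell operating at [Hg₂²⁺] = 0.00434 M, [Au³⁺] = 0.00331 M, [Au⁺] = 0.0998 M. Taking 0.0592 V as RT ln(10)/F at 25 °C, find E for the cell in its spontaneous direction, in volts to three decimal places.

+0.636 V

Au³⁺/Au⁺ is the cathode (higher E°), Hg₂²⁺/Hg the anode: E°cell = +1.37 − (+0.76) = +0.61 V, n = 2.
Overall: Au³⁺(aq) + 2 Hg(l) → Au⁺(aq) + Hg₂²⁺(aq)
Q = [Au⁺]·[Hg₂²⁺] / ([Au³⁺]); log Q = -0.883.
E = E° − (0.0592/n) log Q = +0.61 − (0.0592/2)(-0.883) = +0.636 V.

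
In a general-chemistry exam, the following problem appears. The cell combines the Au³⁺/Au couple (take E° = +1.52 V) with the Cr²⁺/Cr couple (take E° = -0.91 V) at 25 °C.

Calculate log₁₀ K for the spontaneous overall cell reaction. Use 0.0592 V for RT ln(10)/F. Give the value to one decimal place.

246.3

Cathode: Au³⁺/Au; anode: Cr²⁺/Cr. E°cell = +2.43 V, n = 6.
log K = nE°cell / 0.0592 = (6)(+2.43) / 0.0592 = 246.3.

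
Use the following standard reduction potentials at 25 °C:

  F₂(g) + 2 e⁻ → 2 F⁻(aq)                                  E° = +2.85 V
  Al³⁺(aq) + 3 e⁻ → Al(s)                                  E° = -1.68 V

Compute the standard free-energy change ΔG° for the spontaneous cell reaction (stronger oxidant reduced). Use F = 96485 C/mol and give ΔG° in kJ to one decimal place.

F₂/F⁻ (E° = +2.85 V) is the cathode; Al³⁺/Al (E° = -1.68 V) is the anode, so E°cell = +4.53 V.
Balancing electrons gives n = 6 (lcm of 2 and 3).
ΔG° = −nFE° = −(6)(96485)(+4.53) = -2,622,462 J = -2622.5 kJ.

-2622.5 kJ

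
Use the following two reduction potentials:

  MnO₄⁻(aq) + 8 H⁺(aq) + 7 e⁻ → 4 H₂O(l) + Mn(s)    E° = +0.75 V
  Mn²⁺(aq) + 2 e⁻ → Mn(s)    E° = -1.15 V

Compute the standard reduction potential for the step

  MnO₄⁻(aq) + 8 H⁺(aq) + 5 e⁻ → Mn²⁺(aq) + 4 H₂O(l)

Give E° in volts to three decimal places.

+1.510 V

Sequential free energies add, so n₃E°₃ = n₁E°₁ + n₂E°₂.
With n₃ = 7, and the known step contributing 2×(-1.15) V, the unknown satisfies 5·E° = 7×(+0.75) − 2×(-1.15) = +7.550.
E° = +7.550 / 5 = +1.510 V.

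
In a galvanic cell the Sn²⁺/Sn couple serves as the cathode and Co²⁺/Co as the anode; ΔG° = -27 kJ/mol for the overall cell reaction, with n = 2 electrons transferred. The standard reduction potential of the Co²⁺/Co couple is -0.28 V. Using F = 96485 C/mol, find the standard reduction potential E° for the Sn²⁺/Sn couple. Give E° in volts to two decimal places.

E°cell = −ΔG°/(nF) = −(-27×10³)/((2)(96485)) = +0.140 V.
Since Sn²⁺/Sn is the cathode and Co²⁺/Co the anode, E°cell = E°(Sn²⁺/Sn) − E°(Co²⁺/Co).
So E°(Sn²⁺/Sn) = E°cell + E°(Co²⁺/Co) = +0.140 + (-0.28) = -0.14 V.

-0.14 V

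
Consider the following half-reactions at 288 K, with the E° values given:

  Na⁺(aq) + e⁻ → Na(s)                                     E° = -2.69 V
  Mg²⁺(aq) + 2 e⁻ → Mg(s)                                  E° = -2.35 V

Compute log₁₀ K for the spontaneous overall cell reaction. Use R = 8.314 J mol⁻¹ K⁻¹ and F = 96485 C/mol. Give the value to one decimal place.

11.9

Cathode: Mg²⁺/Mg; anode: Na⁺/Na. E°cell = (-2.35) − (-2.69) = +0.34 V, with n = 2.
ΔG° = −nFE° = −RT ln K, so ln K = nFE°/(RT) = (2)(96485)(+0.34) / ((8.314)(288)) = 27.401.
log₁₀ K = 27.401 / ln 10 = 11.9.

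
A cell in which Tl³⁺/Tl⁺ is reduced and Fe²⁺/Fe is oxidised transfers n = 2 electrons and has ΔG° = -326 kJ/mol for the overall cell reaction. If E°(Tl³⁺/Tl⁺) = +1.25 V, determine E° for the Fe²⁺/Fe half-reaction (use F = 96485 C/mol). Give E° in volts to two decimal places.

-0.44 V

E°cell = −ΔG°/(nF) = −(-326×10³)/((2)(96485)) = +1.689 V.
Since Tl³⁺/Tl⁺ is the cathode and Fe²⁺/Fe the anode, E°cell = E°(Tl³⁺/Tl⁺) − E°(Fe²⁺/Fe).
So E°(Fe²⁺/Fe) = E°(Tl³⁺/Tl⁺) − E°cell = (+1.25) − (+1.689) = -0.44 V.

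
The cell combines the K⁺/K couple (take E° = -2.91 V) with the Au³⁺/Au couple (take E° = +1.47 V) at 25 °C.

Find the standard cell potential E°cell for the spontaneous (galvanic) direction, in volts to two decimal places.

The Au³⁺/Au couple has the higher reduction potential, so it is the cathode; K⁺/K is oxidised at the anode.
E°cell = E°(cathode) − E°(anode) = (+1.47) − (-2.91) = +4.38 V.

+4.38 V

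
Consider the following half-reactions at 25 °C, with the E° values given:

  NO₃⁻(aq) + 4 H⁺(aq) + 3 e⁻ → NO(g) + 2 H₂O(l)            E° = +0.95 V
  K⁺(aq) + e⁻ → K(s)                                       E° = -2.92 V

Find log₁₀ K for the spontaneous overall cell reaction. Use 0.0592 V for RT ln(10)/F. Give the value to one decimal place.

Cathode: NO₃⁻/NO; anode: K⁺/K. E°cell = +3.87 V, n = 3.
log K = nE°cell / 0.0592 = (3)(+3.87) / 0.0592 = 196.1.

196.1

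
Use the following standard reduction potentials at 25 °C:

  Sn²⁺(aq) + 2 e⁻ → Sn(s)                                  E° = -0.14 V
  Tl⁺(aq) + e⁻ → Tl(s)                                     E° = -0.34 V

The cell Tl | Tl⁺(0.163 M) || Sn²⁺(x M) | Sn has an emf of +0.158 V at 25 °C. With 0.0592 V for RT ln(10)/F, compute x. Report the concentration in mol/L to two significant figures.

Sn²⁺/Sn is the cathode, Tl⁺/Tl the anode: E°cell = +0.20 V, n = 2.
Overall reaction: Sn²⁺(aq) + 2 Tl(s) → Sn(s) + 2 Tl⁺(aq); Q = [Tl⁺]^2/[Sn²⁺]^1.
From E = E° − (0.0592/n) log Q: log Q = (E° − E)·n/0.0592 = (+0.20 − (+0.158))·2/0.0592 = 1.4189.
So 1·log[Sn²⁺] = 2·log(0.163) − log Q = -1.5756 − (1.4189) = -2.9945; [Sn²⁺] = 10^(-2.9945) ≈ 0.0010 M.

0.0010 M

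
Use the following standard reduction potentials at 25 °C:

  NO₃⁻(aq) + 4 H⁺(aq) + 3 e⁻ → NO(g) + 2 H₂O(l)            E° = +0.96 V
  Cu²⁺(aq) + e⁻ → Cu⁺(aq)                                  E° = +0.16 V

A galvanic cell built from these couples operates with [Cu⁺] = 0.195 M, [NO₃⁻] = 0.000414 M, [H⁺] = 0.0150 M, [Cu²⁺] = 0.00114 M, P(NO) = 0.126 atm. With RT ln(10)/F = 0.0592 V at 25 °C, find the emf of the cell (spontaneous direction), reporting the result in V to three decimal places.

NO₃⁻/NO is the cathode (higher E°), Cu²⁺/Cu⁺ the anode: E°cell = +0.96 − (+0.16) = +0.80 V, n = 3.
Overall: NO₃⁻(aq) + 4 H⁺(aq) + 3 Cu⁺(aq) → NO(g) + 2 H₂O(l) + 3 Cu²⁺(aq)
Q = P(NO)·[Cu²⁺]^3 / ([NO₃⁻]·[H⁺]^4·[Cu⁺]^3); log Q = 3.080.
E = E° − (0.0592/n) log Q = +0.80 − (0.0592/3)(3.080) = +0.739 V.

+0.739 V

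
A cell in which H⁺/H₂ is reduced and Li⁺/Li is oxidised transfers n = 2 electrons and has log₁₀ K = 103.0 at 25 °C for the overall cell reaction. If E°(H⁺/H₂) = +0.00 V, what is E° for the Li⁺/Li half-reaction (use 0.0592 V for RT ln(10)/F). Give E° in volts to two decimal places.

E°cell = (0.0592/n)·log K = (0.0592/2)(103.0) = +3.049 V.
Since H⁺/H₂ is the cathode and Li⁺/Li the anode, E°cell = E°(H⁺/H₂) − E°(Li⁺/Li).
So E°(Li⁺/Li) = E°(H⁺/H₂) − E°cell = (+0.00) − (+3.049) = -3.05 V.

-3.05 V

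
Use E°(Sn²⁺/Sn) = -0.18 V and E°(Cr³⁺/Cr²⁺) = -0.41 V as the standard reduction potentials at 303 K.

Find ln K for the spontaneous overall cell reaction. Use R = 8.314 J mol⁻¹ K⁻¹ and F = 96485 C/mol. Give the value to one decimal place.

17.6

Cathode: Sn²⁺/Sn; anode: Cr³⁺/Cr²⁺. E°cell = (-0.18) − (-0.41) = +0.23 V, with n = 2.
ΔG° = −nFE° = −RT ln K, so ln K = nFE°/(RT) = (2)(96485)(+0.23) / ((8.314)(303)) = 17.618.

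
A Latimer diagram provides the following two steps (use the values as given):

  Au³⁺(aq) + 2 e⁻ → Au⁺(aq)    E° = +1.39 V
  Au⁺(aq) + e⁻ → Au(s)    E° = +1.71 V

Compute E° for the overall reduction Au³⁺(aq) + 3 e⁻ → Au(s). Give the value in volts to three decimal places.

+1.497 V

Since ΔG° = −nFE° is additive over sequential reductions, n₃E°₃ = n₁E°₁ + n₂E°₂.
E°₃ = (2×+1.39 + 1×+1.71) / 3 = (+4.490) / 3 = +1.497 V.
Simply averaging or adding the two E° values would be wrong; the electron-weighted sum is required.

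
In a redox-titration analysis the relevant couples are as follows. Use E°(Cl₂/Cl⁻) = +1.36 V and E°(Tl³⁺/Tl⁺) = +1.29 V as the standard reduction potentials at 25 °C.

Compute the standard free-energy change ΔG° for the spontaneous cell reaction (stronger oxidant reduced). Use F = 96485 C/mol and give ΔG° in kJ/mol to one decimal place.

-13.5 kJ/mol

Cl₂/Cl⁻ (E° = +1.36 V) is the cathode; Tl³⁺/Tl⁺ (E° = +1.29 V) is the anode, so E°cell = +0.07 V.
Balancing electrons gives n = 2 (lcm of 2 and 2).
ΔG° = −nFE° = −(2)(96485)(+0.07) = -13,508 J = -13.5 kJ/mol.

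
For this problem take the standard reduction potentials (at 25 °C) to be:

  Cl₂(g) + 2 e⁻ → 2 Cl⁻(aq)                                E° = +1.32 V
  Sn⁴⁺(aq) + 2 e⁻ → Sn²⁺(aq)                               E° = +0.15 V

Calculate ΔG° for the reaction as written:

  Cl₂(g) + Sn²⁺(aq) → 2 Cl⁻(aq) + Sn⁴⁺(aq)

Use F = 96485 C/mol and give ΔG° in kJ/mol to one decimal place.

As written, Cl₂/Cl⁻ is reduced (cathode) and Sn⁴⁺/Sn²⁺ is oxidised (anode), so E°cell = (+1.32) − (+0.15) = +1.17 V.
Balancing electrons gives n = 2.
ΔG° = −nFE° = −(2)(96485)(+1.17) = -225,775 J = -225.8 kJ/mol.

-225.8 kJ/mol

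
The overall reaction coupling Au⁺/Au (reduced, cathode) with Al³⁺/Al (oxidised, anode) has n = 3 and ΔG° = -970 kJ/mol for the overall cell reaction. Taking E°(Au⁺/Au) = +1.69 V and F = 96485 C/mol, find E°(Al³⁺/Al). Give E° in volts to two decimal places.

E°cell = −ΔG°/(nF) = −(-970×10³)/((3)(96485)) = +3.351 V.
Since Au⁺/Au is the cathode and Al³⁺/Al the anode, E°cell = E°(Au⁺/Au) − E°(Al³⁺/Al).
So E°(Al³⁺/Al) = E°(Au⁺/Au) − E°cell = (+1.69) − (+3.351) = -1.66 V.

-1.66 V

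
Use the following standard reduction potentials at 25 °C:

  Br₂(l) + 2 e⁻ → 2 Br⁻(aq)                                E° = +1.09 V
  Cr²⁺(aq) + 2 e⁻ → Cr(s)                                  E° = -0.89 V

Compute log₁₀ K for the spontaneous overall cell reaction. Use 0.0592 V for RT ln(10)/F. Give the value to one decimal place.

Cathode: Br₂/Br⁻; anode: Cr²⁺/Cr. E°cell = +1.98 V, n = 2.
log K = nE°cell / 0.0592 = (2)(+1.98) / 0.0592 = 66.9.

66.9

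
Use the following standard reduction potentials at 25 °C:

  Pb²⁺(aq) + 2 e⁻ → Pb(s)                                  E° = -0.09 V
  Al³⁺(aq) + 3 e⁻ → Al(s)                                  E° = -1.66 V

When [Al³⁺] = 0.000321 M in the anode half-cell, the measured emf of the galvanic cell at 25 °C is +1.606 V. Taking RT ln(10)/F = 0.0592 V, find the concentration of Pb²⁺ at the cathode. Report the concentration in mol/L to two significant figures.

Pb²⁺/Pb is the cathode, Al³⁺/Al the anode: E°cell = +1.57 V, n = 6.
Overall reaction: 3 Pb²⁺(aq) + 2 Al(s) → 3 Pb(s) + 2 Al³⁺(aq); Q = [Al³⁺]^2/[Pb²⁺]^3.
From E = E° − (0.0592/n) log Q: log Q = (E° − E)·n/0.0592 = (+1.57 − (+1.606))·6/0.0592 = -3.6486.
So 3·log[Pb²⁺] = 2·log(0.000321) − log Q = -6.9870 − (-3.6486) = -3.3384; log[Pb²⁺] = -3.3384 / 3 = -1.1128; [Pb²⁺] = 10^(-1.1128) ≈ 0.077 M.

0.077 M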